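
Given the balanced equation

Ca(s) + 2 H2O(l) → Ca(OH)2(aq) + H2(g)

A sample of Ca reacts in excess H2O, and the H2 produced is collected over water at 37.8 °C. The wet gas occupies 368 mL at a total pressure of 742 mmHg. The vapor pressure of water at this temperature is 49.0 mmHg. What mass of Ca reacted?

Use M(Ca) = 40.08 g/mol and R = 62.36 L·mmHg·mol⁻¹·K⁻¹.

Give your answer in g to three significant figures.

0.527 g

P(H2) = 742 − 49.0 = 693.0 mmHg
n(H2) = PV/RT = (693.0 × 0.3680) / (62.36 × 310.95) = 0.01315 mol
n(Ca) = (1/1) × 0.01315 = 0.01315 mol
m(Ca) = 0.01315 × 40.08 = 0.5271 g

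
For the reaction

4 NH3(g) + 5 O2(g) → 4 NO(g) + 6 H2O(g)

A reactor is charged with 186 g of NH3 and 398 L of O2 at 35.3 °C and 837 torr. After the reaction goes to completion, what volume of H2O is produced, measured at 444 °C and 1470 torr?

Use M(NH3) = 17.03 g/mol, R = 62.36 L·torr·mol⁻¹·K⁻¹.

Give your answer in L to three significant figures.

n(NH3) = 186 / 17.03 = 10.92 mol
n(O2) = PV/RT = (837 × 398) / (62.36 × 308.45) = 17.32 mol
For 10.92 mol NH3, stoichiometry requires (5/4) × 10.92 = 13.65 mol O2; 17.32 mol is available, so NH3 is limiting.
n(H2O) = (6/4) × 10.92 = 16.38 mol
V(H2O) = nRT/P = 16.38 × 62.36 × 717.15 / 1470 = 498.3 L

498 L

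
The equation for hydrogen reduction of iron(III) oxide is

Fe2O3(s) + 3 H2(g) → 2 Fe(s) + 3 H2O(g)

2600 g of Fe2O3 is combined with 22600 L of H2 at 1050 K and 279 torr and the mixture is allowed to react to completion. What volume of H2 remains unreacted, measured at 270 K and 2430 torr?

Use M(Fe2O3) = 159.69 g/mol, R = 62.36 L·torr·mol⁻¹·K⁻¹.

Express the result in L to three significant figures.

329 L

n(Fe2O3) = 2600 / 159.69 = 16.28 mol
n(H2) = PV/RT = (279 × 22600) / (62.36 × 1050) = 96.30 mol
For 16.28 mol Fe2O3, stoichiometry requires (3/1) × 16.28 = 48.84 mol H2; 96.30 mol is available, so Fe2O3 is limiting.
n(H2) consumed = (3/1) × 16.28 = 48.84 mol; remaining = 96.30 − 48.84 = 47.46 mol
V(H2) = nRT/P = 47.46 × 62.36 × 270 / 2430 = 328.8 L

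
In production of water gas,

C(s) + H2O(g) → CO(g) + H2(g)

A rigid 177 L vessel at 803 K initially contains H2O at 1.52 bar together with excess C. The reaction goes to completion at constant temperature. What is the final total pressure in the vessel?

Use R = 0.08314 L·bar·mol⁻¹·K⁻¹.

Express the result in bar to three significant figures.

3.04 bar

At constant T and V, P ∝ n(gas): 1 mol gas → 2 mol gas.
P_final = (2/1) × 1.52 = 3.040 bar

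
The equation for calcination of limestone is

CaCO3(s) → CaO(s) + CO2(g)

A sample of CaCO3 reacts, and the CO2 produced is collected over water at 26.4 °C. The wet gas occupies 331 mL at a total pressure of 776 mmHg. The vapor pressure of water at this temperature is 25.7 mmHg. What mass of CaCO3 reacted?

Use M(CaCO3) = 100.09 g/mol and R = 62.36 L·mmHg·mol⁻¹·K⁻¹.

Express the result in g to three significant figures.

1.33 g

P(CO2) = 776 − 25.7 = 750.3 mmHg
n(CO2) = PV/RT = (750.3 × 0.3310) / (62.36 × 299.55) = 0.01329 mol
n(CaCO3) = (1/1) × 0.01329 = 0.01329 mol
m(CaCO3) = 0.01329 × 100.09 = 1.330 g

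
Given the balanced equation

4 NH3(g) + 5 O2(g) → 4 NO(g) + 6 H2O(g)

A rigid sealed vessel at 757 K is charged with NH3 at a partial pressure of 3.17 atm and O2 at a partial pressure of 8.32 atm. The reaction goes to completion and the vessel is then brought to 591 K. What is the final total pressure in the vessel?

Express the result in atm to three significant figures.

With V and T fixed, P_i ∝ n_i, so the mole ratios apply directly to partial pressures at 757 K.
P(O2) required for 3.17 atm of NH3 = (5/4) × 3.17 = 3.962 atm; available 8.32 atm, so NH3 is limiting.
P(O2) remaining = 8.32 − (5/4) × 3.17 = 4.357 atm
P(gaseous products) = (4+6)/4 × 3.17 = 7.925 atm
P_total at 757 K = 4.357 + 7.925 = 12.28 atm
Scaling to 591 K: P = 12.28 × 591/757 = 9.587 atm

9.59 atm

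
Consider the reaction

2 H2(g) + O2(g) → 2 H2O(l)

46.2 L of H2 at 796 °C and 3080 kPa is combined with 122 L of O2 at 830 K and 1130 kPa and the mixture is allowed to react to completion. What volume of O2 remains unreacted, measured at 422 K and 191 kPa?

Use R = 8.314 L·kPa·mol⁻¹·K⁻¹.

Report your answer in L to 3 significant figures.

n(H2) = PV/RT = (3080 × 46.2) / (8.314 × 1069.15) = 16.01 mol
n(O2) = PV/RT = (1130 × 122) / (8.314 × 830) = 19.98 mol
For 16.01 mol H2, stoichiometry requires (1/2) × 16.01 = 8.005 mol O2; 19.98 mol is available, so H2 is limiting.
n(O2) consumed = (1/2) × 16.01 = 8.005 mol; remaining = 19.98 − 8.005 = 11.97 mol
V(O2) = nRT/P = 11.97 × 8.314 × 422 / 191 = 219.9 L

220 L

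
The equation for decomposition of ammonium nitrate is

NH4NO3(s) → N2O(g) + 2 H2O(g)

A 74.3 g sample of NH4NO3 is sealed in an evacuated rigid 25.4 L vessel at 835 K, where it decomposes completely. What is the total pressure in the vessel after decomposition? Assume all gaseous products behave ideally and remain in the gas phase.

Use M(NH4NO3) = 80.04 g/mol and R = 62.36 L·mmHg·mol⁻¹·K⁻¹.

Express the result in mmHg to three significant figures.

n(NH4NO3) = 74.3 / 80.04 = 0.9283 mol
n(gas produced) = (3/1) × 0.9283 = 2.785 mol
P = nRT/V = 2.785 × 62.36 × 835 / 25.4 = 5709 mmHg

5710 mmHg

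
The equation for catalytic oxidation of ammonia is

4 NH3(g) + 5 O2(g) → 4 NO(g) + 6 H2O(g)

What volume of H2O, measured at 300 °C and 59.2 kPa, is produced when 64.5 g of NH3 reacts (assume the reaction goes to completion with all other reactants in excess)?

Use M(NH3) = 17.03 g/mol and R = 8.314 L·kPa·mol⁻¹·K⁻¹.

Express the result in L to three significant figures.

457 L

n(NH3) = 64.50 / 17.03 = 3.787 mol
n(H2O) = (6/4) × 3.787 = 5.681 mol
V = nRT/P = 5.681 × 8.314 × 573.15 / 59.2 = 457.3 L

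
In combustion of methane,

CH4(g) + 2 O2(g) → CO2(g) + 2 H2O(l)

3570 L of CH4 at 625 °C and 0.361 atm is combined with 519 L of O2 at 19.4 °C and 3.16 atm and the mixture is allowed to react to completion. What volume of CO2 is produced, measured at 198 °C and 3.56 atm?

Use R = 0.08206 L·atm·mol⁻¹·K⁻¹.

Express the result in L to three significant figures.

190 L

n(CH4) = PV/RT = (0.361 × 3570) / (0.08206 × 898.15) = 17.49 mol
n(O2) = PV/RT = (3.16 × 519) / (0.08206 × 292.55) = 68.32 mol
For 17.49 mol CH4, stoichiometry requires (2/1) × 17.49 = 34.98 mol O2; 68.32 mol is available, so CH4 is limiting.
n(CO2) = (1/1) × 17.49 = 17.49 mol
V(CO2) = nRT/P = 17.49 × 0.08206 × 471.15 / 3.56 = 189.9 L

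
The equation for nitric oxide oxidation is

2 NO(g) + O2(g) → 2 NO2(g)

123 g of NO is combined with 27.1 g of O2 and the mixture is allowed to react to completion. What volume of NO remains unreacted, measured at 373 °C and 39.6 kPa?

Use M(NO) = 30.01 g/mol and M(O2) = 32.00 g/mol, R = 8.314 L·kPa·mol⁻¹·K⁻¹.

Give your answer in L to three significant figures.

326 L

n(NO) = 123 / 30.01 = 4.099 mol
n(O2) = 27.1 / 32.00 = 0.8469 mol
For 4.099 mol NO, stoichiometry requires (1/2) × 4.099 = 2.050 mol O2; 0.8469 mol is available, so O2 is limiting.
n(NO) consumed = (2/1) × 0.8469 = 1.694 mol; remaining = 4.099 − 1.694 = 2.405 mol
V(NO) = nRT/P = 2.405 × 8.314 × 646.15 / 39.6 = 326.3 L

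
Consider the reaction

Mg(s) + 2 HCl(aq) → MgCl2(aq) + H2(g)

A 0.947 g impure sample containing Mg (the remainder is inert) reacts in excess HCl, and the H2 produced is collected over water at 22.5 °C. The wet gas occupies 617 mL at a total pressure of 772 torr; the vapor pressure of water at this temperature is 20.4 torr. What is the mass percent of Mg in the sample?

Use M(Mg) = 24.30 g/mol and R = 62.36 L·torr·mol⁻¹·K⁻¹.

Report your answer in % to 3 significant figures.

P(H2) = 772 − 20.4 = 751.6 torr
n(H2) = PV/RT = (751.6 × 0.6170) / (62.36 × 295.65) = 0.02515 mol
n(Mg) = (1/1) × 0.02515 = 0.02515 mol
m(Mg) = 0.02515 × 24.30 = 0.6111 g
%Mg = 0.6111 / 0.947 × 100 = 64.53%

64.5 %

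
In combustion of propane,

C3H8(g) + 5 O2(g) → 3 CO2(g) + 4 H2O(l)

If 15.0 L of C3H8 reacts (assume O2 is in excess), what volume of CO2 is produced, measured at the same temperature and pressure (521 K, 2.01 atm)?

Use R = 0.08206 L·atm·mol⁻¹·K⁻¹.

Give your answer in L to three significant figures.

At constant T and P, gas volumes are in the mole ratio: V(CO2) = (3/1) × 15.0 = 45.00 L

45.0 L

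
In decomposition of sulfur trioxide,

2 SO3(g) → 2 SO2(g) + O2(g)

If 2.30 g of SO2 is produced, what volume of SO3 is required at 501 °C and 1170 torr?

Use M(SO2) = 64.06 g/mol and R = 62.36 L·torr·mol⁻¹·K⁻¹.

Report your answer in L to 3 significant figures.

n(SO2) = 2.300 / 64.06 = 0.03590 mol
n(SO3) = (2/2) × 0.03590 = 0.03590 mol
V = nRT/P = 0.03590 × 62.36 × 774.15 / 1170 = 1.481 L

1.48 L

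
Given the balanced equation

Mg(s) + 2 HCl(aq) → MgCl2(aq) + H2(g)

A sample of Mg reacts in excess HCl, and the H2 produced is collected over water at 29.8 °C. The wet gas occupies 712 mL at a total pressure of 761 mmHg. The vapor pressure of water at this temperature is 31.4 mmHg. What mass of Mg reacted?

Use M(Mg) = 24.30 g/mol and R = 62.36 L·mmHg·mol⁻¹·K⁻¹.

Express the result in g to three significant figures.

P(H2) = 761 − 31.4 = 729.6 mmHg
n(H2) = PV/RT = (729.6 × 0.7120) / (62.36 × 302.95) = 0.02750 mol
n(Mg) = (1/1) × 0.02750 = 0.02750 mol
m(Mg) = 0.02750 × 24.30 = 0.6683 g

0.668 g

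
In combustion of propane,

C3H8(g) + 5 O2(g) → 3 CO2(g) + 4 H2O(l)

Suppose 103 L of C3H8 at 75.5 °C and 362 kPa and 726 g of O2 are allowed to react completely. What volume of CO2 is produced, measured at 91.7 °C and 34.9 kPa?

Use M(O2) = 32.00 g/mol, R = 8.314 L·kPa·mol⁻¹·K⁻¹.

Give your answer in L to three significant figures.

1180 L

n(C3H8) = PV/RT = (362 × 103) / (8.314 × 348.65) = 12.86 mol
n(O2) = 726 / 32.00 = 22.69 mol
For 12.86 mol C3H8, stoichiometry requires (5/1) × 12.86 = 64.30 mol O2; 22.69 mol is available, so O2 is limiting.
n(CO2) = (3/5) × 22.69 = 13.61 mol
V(CO2) = nRT/P = 13.61 × 8.314 × 364.85 / 34.9 = 1183 L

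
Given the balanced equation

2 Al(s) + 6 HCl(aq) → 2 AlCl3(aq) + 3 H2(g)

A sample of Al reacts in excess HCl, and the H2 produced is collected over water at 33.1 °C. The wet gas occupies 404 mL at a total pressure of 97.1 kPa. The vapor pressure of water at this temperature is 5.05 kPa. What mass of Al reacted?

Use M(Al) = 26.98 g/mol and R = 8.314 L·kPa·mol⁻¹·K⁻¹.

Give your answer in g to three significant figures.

P(H2) = 97.1 − 5.05 = 92.05 kPa
n(H2) = PV/RT = (92.05 × 0.4040) / (8.314 × 306.25) = 0.01461 mol
n(Al) = (2/3) × 0.01461 = 0.009740 mol
m(Al) = 0.009740 × 26.98 = 0.2628 g

0.263 g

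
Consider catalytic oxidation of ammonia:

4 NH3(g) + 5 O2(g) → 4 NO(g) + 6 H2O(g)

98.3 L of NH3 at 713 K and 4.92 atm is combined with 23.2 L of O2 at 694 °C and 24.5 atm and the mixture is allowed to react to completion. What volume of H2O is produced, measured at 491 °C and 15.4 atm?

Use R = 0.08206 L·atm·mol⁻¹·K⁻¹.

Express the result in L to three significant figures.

35.0 L

n(NH3) = PV/RT = (4.92 × 98.3) / (0.08206 × 713) = 8.266 mol
n(O2) = PV/RT = (24.5 × 23.2) / (0.08206 × 967.15) = 7.162 mol
For 8.266 mol NH3, stoichiometry requires (5/4) × 8.266 = 10.33 mol O2; 7.162 mol is available, so O2 is limiting.
n(H2O) = (6/5) × 7.162 = 8.594 mol
V(H2O) = nRT/P = 8.594 × 0.08206 × 764.15 / 15.4 = 34.99 L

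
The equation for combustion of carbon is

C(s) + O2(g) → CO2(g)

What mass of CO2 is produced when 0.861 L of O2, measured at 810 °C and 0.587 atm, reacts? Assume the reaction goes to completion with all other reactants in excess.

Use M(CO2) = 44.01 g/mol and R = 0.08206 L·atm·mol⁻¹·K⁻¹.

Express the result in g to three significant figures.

n(O2) = PV/RT = (0.587 × 0.861) / (0.08206 × 1083.15) = 0.005686 mol
n(CO2) = (1/1) × 0.005686 = 0.005686 mol
m(CO2) = 0.005686 × 44.01 = 0.2502 g

0.250 g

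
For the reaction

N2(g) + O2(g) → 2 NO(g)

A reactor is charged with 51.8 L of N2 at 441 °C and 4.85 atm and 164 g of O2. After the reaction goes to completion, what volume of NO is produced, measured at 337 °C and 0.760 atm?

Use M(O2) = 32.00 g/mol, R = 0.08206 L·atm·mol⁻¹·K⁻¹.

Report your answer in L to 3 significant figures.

n(N2) = PV/RT = (4.85 × 51.8) / (0.08206 × 714.15) = 4.287 mol
n(O2) = 164 / 32.00 = 5.125 mol
For 4.287 mol N2, stoichiometry requires (1/1) × 4.287 = 4.287 mol O2; 5.125 mol is available, so N2 is limiting.
n(NO) = (2/1) × 4.287 = 8.574 mol
V(NO) = nRT/P = 8.574 × 0.08206 × 610.15 / 0.760 = 564.9 L

565 L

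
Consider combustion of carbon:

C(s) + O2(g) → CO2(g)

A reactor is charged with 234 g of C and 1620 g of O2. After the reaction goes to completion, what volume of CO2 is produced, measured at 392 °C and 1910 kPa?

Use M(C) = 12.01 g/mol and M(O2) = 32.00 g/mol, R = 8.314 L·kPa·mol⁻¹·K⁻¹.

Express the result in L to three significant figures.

56.4 L

n(C) = 234 / 12.01 = 19.48 mol
n(O2) = 1620 / 32.00 = 50.62 mol
For 19.48 mol C, stoichiometry requires (1/1) × 19.48 = 19.48 mol O2; 50.62 mol is available, so C is limiting.
n(CO2) = (1/1) × 19.48 = 19.48 mol
V(CO2) = nRT/P = 19.48 × 8.314 × 665.15 / 1910 = 56.40 L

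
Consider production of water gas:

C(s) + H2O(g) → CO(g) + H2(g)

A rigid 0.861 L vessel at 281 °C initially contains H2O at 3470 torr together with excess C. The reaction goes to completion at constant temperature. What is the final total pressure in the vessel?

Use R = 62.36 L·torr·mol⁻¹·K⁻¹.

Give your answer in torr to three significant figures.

6940 torr

At constant T and V, P ∝ n(gas): 1 mol gas → 2 mol gas.
P_final = (2/1) × 3470 = 6940 torr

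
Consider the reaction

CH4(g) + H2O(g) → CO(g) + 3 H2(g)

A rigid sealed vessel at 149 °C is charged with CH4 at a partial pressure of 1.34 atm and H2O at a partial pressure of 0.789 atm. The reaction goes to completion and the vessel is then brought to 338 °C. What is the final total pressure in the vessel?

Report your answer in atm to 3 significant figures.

With V and T fixed, P_i ∝ n_i, so the mole ratios apply directly to partial pressures at 149 °C.
P(H2O) required for 1.34 atm of CH4 = (1/1) × 1.34 = 1.340 atm; available 0.789 atm, so H2O is limiting.
P(CH4) remaining = 1.34 − (1/1) × 0.789 = 0.5510 atm
P(gaseous products) = (1+3)/1 × 0.789 = 3.156 atm
P_total at 149 °C = 0.5510 + 3.156 = 3.707 atm
Scaling to 338 °C: P = 3.707 × 611.15/422.15 = 5.367 atm

5.37 atm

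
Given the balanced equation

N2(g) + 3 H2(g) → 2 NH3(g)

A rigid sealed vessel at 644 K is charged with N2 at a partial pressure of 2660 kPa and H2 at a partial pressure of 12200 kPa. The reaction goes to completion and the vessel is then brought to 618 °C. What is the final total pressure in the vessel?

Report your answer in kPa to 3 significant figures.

13200 kPa

At constant V, partial pressures at 644 K are proportional to moles, so apply stoichiometry directly to pressures.
P(H2) required for 2660 kPa of N2 = (3/1) × 2660 = 7980 kPa; available 12200 kPa, so N2 is limiting.
P(H2) remaining = 12200 − (3/1) × 2660 = 4220 kPa
P(gaseous products) = (2)/1 × 2660 = 5320 kPa
P_total at 644 K = 4220 + 5320 = 9540 kPa
Scaling to 618 °C: P = 9540 × 891.15/644 = 13200 kPa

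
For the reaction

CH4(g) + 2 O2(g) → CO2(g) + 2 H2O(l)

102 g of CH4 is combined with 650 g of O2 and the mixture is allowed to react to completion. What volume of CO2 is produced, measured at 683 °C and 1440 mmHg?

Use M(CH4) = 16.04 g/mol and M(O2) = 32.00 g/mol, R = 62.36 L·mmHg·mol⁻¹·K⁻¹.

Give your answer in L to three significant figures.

263 L

n(CH4) = 102 / 16.04 = 6.359 mol
n(O2) = 650 / 32.00 = 20.31 mol
For 6.359 mol CH4, stoichiometry requires (2/1) × 6.359 = 12.72 mol O2; 20.31 mol is available, so CH4 is limiting.
n(CO2) = (1/1) × 6.359 = 6.359 mol
V(CO2) = nRT/P = 6.359 × 62.36 × 956.15 / 1440 = 263.3 L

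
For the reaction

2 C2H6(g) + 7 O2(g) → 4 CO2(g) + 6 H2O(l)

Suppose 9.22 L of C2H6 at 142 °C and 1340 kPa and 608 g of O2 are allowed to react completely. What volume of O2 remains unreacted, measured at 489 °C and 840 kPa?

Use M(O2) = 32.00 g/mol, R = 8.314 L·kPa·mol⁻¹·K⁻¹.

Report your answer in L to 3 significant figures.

n(C2H6) = PV/RT = (1340 × 9.22) / (8.314 × 415.15) = 3.579 mol
n(O2) = 608 / 32.00 = 19.00 mol
For 3.579 mol C2H6, stoichiometry requires (7/2) × 3.579 = 12.53 mol O2; 19.00 mol is available, so C2H6 is limiting.
n(O2) consumed = (7/2) × 3.579 = 12.53 mol; remaining = 19.00 − 12.53 = 6.470 mol
V(O2) = nRT/P = 6.470 × 8.314 × 762.15 / 840 = 48.81 L

48.8 L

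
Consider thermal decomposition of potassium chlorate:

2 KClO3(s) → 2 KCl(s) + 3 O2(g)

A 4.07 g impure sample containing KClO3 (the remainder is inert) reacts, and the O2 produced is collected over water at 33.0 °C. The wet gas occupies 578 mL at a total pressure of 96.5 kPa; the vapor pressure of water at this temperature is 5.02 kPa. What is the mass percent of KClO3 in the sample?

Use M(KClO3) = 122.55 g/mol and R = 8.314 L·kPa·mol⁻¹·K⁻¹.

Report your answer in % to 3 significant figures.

P(O2) = 96.5 − 5.02 = 91.48 kPa
n(O2) = PV/RT = (91.48 × 0.5780) / (8.314 × 306.15) = 0.02077 mol
n(KClO3) = (2/3) × 0.02077 = 0.01385 mol
m(KClO3) = 0.01385 × 122.55 = 1.697 g
%KClO3 = 1.697 / 4.07 × 100 = 41.70%

41.7 %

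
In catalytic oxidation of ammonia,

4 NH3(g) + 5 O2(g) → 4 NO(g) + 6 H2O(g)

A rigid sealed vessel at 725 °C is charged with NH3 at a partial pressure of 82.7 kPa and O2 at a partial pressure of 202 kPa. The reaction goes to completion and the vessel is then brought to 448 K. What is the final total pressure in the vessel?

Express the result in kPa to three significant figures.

137 kPa

At constant V, partial pressures at 725 °C are proportional to moles, so apply stoichiometry directly to pressures.
P(O2) required for 82.7 kPa of NH3 = (5/4) × 82.7 = 103.4 kPa; available 202 kPa, so NH3 is limiting.
P(O2) remaining = 202 − (5/4) × 82.7 = 98.62 kPa
P(gaseous products) = (4+6)/4 × 82.7 = 206.8 kPa
P_total at 725 °C = 98.62 + 206.8 = 305.4 kPa
Scaling to 448 K: P = 305.4 × 448/998.15 = 137.1 kPa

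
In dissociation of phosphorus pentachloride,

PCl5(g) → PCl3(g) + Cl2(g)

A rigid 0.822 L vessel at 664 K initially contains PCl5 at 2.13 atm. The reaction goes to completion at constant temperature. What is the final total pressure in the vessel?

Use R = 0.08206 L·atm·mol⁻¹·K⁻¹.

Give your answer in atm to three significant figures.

Since T and V are fixed, P_final/P_initial = n_final/n_initial = 2/1.
P_final = (2/1) × 2.13 = 4.260 atm

4.26 atm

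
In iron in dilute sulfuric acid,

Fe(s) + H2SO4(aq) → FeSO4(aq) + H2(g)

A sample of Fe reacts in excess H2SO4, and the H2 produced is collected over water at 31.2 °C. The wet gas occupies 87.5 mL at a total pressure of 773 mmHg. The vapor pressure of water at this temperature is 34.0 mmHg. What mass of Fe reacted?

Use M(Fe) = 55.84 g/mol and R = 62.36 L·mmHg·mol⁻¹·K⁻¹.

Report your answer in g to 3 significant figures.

P(H2) = 773 − 34.0 = 739.0 mmHg
n(H2) = PV/RT = (739.0 × 0.08750) / (62.36 × 304.35) = 0.003407 mol
n(Fe) = (1/1) × 0.003407 = 0.003407 mol
m(Fe) = 0.003407 × 55.84 = 0.1902 g

0.190 g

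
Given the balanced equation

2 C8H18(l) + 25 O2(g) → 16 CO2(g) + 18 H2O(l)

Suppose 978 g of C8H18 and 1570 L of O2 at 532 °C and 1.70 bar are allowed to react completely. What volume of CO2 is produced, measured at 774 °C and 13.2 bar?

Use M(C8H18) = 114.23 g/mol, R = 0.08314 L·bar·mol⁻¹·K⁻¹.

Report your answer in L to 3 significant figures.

168 L

n(C8H18) = 978 / 114.23 = 8.562 mol
n(O2) = PV/RT = (1.70 × 1570) / (0.08314 × 805.15) = 39.87 mol
For 8.562 mol C8H18, stoichiometry requires (25/2) × 8.562 = 107.0 mol O2; 39.87 mol is available, so O2 is limiting.
n(CO2) = (16/25) × 39.87 = 25.52 mol
V(CO2) = nRT/P = 25.52 × 0.08314 × 1047.15 / 13.2 = 168.3 L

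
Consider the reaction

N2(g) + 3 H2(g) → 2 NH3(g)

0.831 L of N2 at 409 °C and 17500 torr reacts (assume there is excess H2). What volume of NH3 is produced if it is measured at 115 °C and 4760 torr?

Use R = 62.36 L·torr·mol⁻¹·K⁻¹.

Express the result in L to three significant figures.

3.48 L

n(N2) = PV/RT = (17500 × 0.831) / (62.36 × 682.15) = 0.3419 mol
n(NH3) = (2/1) × 0.3419 = 0.6838 mol
V = nRT/P = 0.6838 × 62.36 × 388.15 / 4760 = 3.477 L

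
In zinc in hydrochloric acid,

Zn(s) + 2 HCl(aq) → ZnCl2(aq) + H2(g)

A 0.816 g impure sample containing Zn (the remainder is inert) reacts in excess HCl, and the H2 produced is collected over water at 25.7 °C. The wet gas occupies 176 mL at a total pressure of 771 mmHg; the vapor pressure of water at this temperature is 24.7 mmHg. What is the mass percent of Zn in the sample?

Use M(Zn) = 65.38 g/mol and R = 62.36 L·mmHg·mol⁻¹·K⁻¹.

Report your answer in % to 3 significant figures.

P(H2) = 771 − 24.7 = 746.3 mmHg
n(H2) = PV/RT = (746.3 × 0.1760) / (62.36 × 298.85) = 0.007048 mol
n(Zn) = (1/1) × 0.007048 = 0.007048 mol
m(Zn) = 0.007048 × 65.38 = 0.4608 g
%Zn = 0.4608 / 0.816 × 100 = 56.47%

56.5 %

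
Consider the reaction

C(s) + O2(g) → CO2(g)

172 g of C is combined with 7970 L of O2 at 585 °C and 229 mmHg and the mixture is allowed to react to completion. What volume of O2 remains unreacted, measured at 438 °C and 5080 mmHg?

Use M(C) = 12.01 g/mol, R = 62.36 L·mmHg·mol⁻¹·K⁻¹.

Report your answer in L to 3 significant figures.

n(C) = 172 / 12.01 = 14.32 mol
n(O2) = PV/RT = (229 × 7970) / (62.36 × 858.15) = 34.11 mol
For 14.32 mol C, stoichiometry requires (1/1) × 14.32 = 14.32 mol O2; 34.11 mol is available, so C is limiting.
n(O2) consumed = (1/1) × 14.32 = 14.32 mol; remaining = 34.11 − 14.32 = 19.79 mol
V(O2) = nRT/P = 19.79 × 62.36 × 711.15 / 5080 = 172.8 L

173 L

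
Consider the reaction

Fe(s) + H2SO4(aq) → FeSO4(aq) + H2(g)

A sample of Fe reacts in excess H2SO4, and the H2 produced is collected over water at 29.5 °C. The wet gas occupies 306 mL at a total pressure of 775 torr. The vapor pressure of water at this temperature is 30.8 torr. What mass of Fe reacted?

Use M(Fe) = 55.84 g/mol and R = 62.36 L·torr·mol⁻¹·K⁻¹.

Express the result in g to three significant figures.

P(H2) = 775 − 30.8 = 744.2 torr
n(H2) = PV/RT = (744.2 × 0.3060) / (62.36 × 302.65) = 0.01207 mol
n(Fe) = (1/1) × 0.01207 = 0.01207 mol
m(Fe) = 0.01207 × 55.84 = 0.6740 g

0.674 g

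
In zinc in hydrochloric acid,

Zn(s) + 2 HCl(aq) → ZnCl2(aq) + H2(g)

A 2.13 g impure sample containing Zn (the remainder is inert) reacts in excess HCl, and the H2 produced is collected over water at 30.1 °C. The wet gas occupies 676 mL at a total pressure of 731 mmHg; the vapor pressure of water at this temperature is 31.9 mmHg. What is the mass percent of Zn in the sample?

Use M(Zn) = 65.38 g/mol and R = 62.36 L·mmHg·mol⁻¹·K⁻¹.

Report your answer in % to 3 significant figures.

76.7 %

P(H2) = 731 − 31.9 = 699.1 mmHg
n(H2) = PV/RT = (699.1 × 0.6760) / (62.36 × 303.25) = 0.02499 mol
n(Zn) = (1/1) × 0.02499 = 0.02499 mol
m(Zn) = 0.02499 × 65.38 = 1.634 g
%Zn = 1.634 / 2.13 × 100 = 76.71%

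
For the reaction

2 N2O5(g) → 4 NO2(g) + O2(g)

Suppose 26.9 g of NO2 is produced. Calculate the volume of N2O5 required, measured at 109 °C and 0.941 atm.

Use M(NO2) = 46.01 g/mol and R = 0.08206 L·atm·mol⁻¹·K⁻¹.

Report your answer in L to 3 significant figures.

9.74 L

n(NO2) = 26.90 / 46.01 = 0.5847 mol
n(N2O5) = (2/4) × 0.5847 = 0.2923 mol
V = nRT/P = 0.2923 × 0.08206 × 382.15 / 0.941 = 9.741 L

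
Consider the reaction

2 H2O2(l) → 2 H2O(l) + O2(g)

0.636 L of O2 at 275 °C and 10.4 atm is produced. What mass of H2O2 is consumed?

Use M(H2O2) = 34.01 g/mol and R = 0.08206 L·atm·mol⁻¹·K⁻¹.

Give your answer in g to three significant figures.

10.0 g

n(O2) = PV/RT = (10.4 × 0.636) / (0.08206 × 548.15) = 0.1470 mol
n(H2O2) = (2/1) × 0.1470 = 0.2940 mol
m(H2O2) = 0.2940 × 34.01 = 9.999 g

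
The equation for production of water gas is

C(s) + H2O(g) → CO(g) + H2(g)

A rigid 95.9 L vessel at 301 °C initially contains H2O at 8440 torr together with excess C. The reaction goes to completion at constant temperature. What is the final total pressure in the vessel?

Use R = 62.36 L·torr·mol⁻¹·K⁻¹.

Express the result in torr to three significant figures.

16900 torr

Since T and V are fixed, P_final/P_initial = n_final/n_initial = 2/1.
P_final = (2/1) × 8440 = 16880 torr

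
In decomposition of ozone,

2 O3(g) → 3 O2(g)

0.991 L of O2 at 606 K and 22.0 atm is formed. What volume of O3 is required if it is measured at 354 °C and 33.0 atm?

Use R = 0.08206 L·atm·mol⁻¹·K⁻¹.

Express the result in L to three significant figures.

n(O2) = PV/RT = (22.0 × 0.991) / (0.08206 × 606) = 0.4384 mol
n(O3) = (2/3) × 0.4384 = 0.2923 mol
V = nRT/P = 0.2923 × 0.08206 × 627.15 / 33.0 = 0.4558 L

0.456 L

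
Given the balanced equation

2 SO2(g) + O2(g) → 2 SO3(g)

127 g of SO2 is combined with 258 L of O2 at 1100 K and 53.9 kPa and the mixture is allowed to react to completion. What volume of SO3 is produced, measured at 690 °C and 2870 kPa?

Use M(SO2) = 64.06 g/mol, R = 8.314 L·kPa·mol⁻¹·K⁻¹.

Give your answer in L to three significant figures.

5.53 L

n(SO2) = 127 / 64.06 = 1.983 mol
n(O2) = PV/RT = (53.9 × 258) / (8.314 × 1100) = 1.521 mol
For 1.983 mol SO2, stoichiometry requires (1/2) × 1.983 = 0.9915 mol O2; 1.521 mol is available, so SO2 is limiting.
n(SO3) = (2/2) × 1.983 = 1.983 mol
V(SO3) = nRT/P = 1.983 × 8.314 × 963.15 / 2870 = 5.533 L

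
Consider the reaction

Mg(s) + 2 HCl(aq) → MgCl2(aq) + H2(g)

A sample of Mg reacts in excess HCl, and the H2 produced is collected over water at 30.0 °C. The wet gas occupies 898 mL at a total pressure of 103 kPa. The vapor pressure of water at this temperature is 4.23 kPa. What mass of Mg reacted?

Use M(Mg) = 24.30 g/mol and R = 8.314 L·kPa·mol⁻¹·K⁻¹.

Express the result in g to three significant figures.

0.855 g

P(H2) = 103 − 4.23 = 98.77 kPa
n(H2) = PV/RT = (98.77 × 0.8980) / (8.314 × 303.15) = 0.03519 mol
n(Mg) = (1/1) × 0.03519 = 0.03519 mol
m(Mg) = 0.03519 × 24.30 = 0.8551 g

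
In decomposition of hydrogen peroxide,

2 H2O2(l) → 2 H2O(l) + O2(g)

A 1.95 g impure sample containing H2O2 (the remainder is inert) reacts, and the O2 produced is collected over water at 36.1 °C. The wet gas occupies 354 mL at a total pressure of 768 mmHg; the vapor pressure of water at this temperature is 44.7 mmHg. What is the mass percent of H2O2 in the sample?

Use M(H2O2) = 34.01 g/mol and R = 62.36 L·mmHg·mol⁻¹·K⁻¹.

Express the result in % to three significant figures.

P(O2) = 768 − 44.7 = 723.3 mmHg
n(O2) = PV/RT = (723.3 × 0.3540) / (62.36 × 309.25) = 0.01328 mol
n(H2O2) = (2/1) × 0.01328 = 0.02656 mol
m(H2O2) = 0.02656 × 34.01 = 0.9033 g
%H2O2 = 0.9033 / 1.95 × 100 = 46.32%

46.3 %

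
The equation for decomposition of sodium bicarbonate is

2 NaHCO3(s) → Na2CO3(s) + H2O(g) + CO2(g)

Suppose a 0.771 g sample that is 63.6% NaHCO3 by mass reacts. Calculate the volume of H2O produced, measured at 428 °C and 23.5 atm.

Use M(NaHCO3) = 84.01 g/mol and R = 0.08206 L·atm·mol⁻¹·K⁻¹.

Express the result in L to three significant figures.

mass of NaHCO3 = 0.771 × 63.6/100 = 0.4904 g
n(NaHCO3) = 0.4904 / 84.01 = 0.005837 mol
n(H2O) = (1/2) × 0.005837 = 0.002919 mol
V = nRT/P = 0.002919 × 0.08206 × 701.15 / 23.5 = 0.007147 L

0.00715 L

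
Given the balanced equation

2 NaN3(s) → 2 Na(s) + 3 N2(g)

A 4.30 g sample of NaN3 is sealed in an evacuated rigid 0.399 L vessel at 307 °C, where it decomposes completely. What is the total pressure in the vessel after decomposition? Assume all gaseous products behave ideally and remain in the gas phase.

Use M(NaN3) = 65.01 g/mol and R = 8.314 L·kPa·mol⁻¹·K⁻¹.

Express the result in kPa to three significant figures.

n(NaN3) = 4.30 / 65.01 = 0.06614 mol
n(gas produced) = (3/2) × 0.06614 = 0.09921 mol
P = nRT/V = 0.09921 × 8.314 × 580.15 / 0.399 = 1199 kPa

1200 kPa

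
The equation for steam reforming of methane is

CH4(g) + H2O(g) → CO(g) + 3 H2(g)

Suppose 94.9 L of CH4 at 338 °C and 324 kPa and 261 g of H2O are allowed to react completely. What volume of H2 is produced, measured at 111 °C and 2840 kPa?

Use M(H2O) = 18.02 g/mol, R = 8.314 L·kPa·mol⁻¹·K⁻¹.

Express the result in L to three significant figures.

20.4 L

n(CH4) = PV/RT = (324 × 94.9) / (8.314 × 611.15) = 6.051 mol
n(H2O) = 261 / 18.02 = 14.48 mol
For 6.051 mol CH4, stoichiometry requires (1/1) × 6.051 = 6.051 mol H2O; 14.48 mol is available, so CH4 is limiting.
n(H2) = (3/1) × 6.051 = 18.15 mol
V(H2) = nRT/P = 18.15 × 8.314 × 384.15 / 2840 = 20.41 L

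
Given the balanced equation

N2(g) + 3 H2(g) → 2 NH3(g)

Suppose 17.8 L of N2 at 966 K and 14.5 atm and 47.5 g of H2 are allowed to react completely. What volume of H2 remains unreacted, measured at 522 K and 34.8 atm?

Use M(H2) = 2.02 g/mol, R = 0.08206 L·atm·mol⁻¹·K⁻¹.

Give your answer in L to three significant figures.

n(N2) = PV/RT = (14.5 × 17.8) / (0.08206 × 966) = 3.256 mol
n(H2) = 47.5 / 2.02 = 23.51 mol
For 3.256 mol N2, stoichiometry requires (3/1) × 3.256 = 9.768 mol H2; 23.51 mol is available, so N2 is limiting.
n(H2) consumed = (3/1) × 3.256 = 9.768 mol; remaining = 23.51 − 9.768 = 13.74 mol
V(H2) = nRT/P = 13.74 × 0.08206 × 522 / 34.8 = 16.91 L

16.9 L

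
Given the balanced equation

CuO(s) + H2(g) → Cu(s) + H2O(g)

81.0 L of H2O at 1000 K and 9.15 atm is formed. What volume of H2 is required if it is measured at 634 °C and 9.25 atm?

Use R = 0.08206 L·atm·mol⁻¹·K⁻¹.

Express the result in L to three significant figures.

n(H2O) = PV/RT = (9.15 × 81.0) / (0.08206 × 1000) = 9.032 mol
n(H2) = (1/1) × 9.032 = 9.032 mol
V = nRT/P = 9.032 × 0.08206 × 907.15 / 9.25 = 72.69 L

72.7 L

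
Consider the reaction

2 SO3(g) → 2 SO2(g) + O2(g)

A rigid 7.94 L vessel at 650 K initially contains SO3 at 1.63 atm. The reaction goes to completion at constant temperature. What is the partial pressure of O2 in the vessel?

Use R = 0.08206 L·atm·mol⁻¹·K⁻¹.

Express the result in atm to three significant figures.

n(SO3)₀ = PV/RT = (1.63 × 7.94) / (0.08206 × 650) = 0.2426 mol
n(O2) = (1/2) × 0.2426 = 0.1213 mol
P(O2) = nRT/V = 0.1213 × 0.08206 × 650 / 7.94 = 0.8149 atm

0.815 atm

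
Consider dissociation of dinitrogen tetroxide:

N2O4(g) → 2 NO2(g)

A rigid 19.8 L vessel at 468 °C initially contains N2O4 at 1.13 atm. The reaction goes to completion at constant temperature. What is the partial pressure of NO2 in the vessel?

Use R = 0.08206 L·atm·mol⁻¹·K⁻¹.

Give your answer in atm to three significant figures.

2.26 atm

n(N2O4)₀ = PV/RT = (1.13 × 19.8) / (0.08206 × 741.15) = 0.3679 mol
n(NO2) = (2/1) × 0.3679 = 0.7358 mol
P(NO2) = nRT/V = 0.7358 × 0.08206 × 741.15 / 19.8 = 2.260 atm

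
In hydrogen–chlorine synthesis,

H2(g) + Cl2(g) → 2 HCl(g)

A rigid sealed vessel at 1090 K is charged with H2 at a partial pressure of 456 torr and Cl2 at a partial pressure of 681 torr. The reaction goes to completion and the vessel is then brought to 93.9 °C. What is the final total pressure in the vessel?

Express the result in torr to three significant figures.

383 torr

Because the vessel is rigid and T is held at 1090 K, work the stoichiometry in partial pressures (P_i = n_iRT/V).
P(Cl2) required for 456 torr of H2 = (1/1) × 456 = 456.0 torr; available 681 torr, so H2 is limiting.
P(Cl2) remaining = 681 − (1/1) × 456 = 225.0 torr
P(gaseous products) = (2)/1 × 456 = 912.0 torr
P_total at 1090 K = 225.0 + 912.0 = 1137 torr
Scaling to 93.9 °C: P = 1137 × 367.05/1090 = 382.9 torr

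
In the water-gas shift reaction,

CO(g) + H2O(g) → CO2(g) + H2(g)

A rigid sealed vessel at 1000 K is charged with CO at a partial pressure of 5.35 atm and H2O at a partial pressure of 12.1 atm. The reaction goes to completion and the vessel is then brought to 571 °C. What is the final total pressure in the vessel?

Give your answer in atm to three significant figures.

14.7 atm

Because the vessel is rigid and T is held at 1000 K, work the stoichiometry in partial pressures (P_i = n_iRT/V).
P(H2O) required for 5.35 atm of CO = (1/1) × 5.35 = 5.350 atm; available 12.1 atm, so CO is limiting.
P(H2O) remaining = 12.1 − (1/1) × 5.35 = 6.750 atm
P(gaseous products) = (1+1)/1 × 5.35 = 10.70 atm
P_total at 1000 K = 6.750 + 10.70 = 17.45 atm
Scaling to 571 °C: P = 17.45 × 844.15/1000 = 14.73 atm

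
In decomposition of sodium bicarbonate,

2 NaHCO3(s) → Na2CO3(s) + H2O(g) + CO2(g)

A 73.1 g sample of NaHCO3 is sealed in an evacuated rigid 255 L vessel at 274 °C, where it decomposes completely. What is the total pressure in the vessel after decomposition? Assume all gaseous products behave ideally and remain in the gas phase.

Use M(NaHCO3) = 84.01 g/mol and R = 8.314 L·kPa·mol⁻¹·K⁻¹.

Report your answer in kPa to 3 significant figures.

15.5 kPa

n(NaHCO3) = 73.1 / 84.01 = 0.8701 mol
n(gas produced) = (2/2) × 0.8701 = 0.8701 mol
P = nRT/V = 0.8701 × 8.314 × 547.15 / 255 = 15.52 kPa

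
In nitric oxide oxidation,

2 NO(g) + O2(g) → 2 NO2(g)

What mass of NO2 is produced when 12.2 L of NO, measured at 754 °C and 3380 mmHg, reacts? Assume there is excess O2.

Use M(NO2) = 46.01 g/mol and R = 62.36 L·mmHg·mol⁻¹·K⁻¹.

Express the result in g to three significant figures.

n(NO) = PV/RT = (3380 × 12.2) / (62.36 × 1027.15) = 0.6438 mol
n(NO2) = (2/2) × 0.6438 = 0.6438 mol
m(NO2) = 0.6438 × 46.01 = 29.62 g

29.6 g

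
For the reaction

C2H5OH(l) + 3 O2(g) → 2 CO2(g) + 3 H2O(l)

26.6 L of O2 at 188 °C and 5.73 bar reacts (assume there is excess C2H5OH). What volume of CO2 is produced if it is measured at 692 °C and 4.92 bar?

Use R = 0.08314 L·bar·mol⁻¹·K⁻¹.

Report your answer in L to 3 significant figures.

n(O2) = PV/RT = (5.73 × 26.6) / (0.08314 × 461.15) = 3.975 mol
n(CO2) = (2/3) × 3.975 = 2.650 mol
V = nRT/P = 2.650 × 0.08314 × 965.15 / 4.92 = 43.22 L

43.2 L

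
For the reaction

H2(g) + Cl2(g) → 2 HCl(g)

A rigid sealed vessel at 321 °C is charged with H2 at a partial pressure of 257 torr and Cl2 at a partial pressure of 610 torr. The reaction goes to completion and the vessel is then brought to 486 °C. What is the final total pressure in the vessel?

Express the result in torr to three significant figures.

At constant V, partial pressures at 321 °C are proportional to moles, so apply stoichiometry directly to pressures.
P(Cl2) required for 257 torr of H2 = (1/1) × 257 = 257.0 torr; available 610 torr, so H2 is limiting.
P(Cl2) remaining = 610 − (1/1) × 257 = 353.0 torr
P(gaseous products) = (2)/1 × 257 = 514.0 torr
P_total at 321 °C = 353.0 + 514.0 = 867.0 torr
Scaling to 486 °C: P = 867.0 × 759.15/594.15 = 1108 torr

1110 torr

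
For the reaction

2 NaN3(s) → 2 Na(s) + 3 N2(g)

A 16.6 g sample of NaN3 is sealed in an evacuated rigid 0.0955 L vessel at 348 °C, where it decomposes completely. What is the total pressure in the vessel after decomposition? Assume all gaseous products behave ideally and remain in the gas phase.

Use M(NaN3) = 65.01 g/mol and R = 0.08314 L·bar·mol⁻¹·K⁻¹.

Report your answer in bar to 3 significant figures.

n(NaN3) = 16.6 / 65.01 = 0.2553 mol
n(gas produced) = (3/2) × 0.2553 = 0.3830 mol
P = nRT/V = 0.3830 × 0.08314 × 621.15 / 0.0955 = 207.1 bar

207 bar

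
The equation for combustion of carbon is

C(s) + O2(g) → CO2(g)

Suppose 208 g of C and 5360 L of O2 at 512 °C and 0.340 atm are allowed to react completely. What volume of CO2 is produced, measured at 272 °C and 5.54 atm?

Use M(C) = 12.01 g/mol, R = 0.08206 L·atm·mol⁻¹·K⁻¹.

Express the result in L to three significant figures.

n(C) = 208 / 12.01 = 17.32 mol
n(O2) = PV/RT = (0.340 × 5360) / (0.08206 × 785.15) = 28.29 mol
For 17.32 mol C, stoichiometry requires (1/1) × 17.32 = 17.32 mol O2; 28.29 mol is available, so C is limiting.
n(CO2) = (1/1) × 17.32 = 17.32 mol
V(CO2) = nRT/P = 17.32 × 0.08206 × 545.15 / 5.54 = 139.9 L

140 L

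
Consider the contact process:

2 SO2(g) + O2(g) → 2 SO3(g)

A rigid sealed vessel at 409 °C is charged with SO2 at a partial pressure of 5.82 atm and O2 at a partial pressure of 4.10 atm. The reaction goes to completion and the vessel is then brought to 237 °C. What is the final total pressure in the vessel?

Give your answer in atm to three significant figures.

With V and T fixed, P_i ∝ n_i, so the mole ratios apply directly to partial pressures at 409 °C.
P(O2) required for 5.82 atm of SO2 = (1/2) × 5.82 = 2.910 atm; available 4.10 atm, so SO2 is limiting.
P(O2) remaining = 4.10 − (1/2) × 5.82 = 1.190 atm
P(gaseous products) = (2)/2 × 5.82 = 5.820 atm
P_total at 409 °C = 1.190 + 5.820 = 7.010 atm
Scaling to 237 °C: P = 7.010 × 510.15/682.15 = 5.242 atm

5.24 atm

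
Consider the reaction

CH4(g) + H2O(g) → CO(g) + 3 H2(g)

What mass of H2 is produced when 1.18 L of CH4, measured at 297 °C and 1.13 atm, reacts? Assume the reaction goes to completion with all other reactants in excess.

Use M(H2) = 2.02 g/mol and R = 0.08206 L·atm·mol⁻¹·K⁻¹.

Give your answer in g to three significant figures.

n(CH4) = PV/RT = (1.13 × 1.18) / (0.08206 × 570.15) = 0.02850 mol
n(H2) = (3/1) × 0.02850 = 0.08550 mol
m(H2) = 0.08550 × 2.02 = 0.1727 g

0.173 g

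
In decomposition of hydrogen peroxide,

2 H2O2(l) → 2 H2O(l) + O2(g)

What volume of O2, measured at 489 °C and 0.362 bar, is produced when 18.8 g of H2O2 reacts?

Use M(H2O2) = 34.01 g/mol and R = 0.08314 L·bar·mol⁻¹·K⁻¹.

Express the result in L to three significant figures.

48.4 L

n(H2O2) = 18.80 / 34.01 = 0.5528 mol
n(O2) = (1/2) × 0.5528 = 0.2764 mol
V = nRT/P = 0.2764 × 0.08314 × 762.15 / 0.362 = 48.38 L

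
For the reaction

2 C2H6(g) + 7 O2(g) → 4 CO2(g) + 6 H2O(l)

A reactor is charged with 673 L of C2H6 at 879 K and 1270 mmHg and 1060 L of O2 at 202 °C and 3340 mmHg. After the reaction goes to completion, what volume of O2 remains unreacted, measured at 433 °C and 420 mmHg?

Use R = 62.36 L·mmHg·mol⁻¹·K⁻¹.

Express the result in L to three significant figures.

n(C2H6) = PV/RT = (1270 × 673) / (62.36 × 879) = 15.59 mol
n(O2) = PV/RT = (3340 × 1060) / (62.36 × 475.15) = 119.5 mol
For 15.59 mol C2H6, stoichiometry requires (7/2) × 15.59 = 54.56 mol O2; 119.5 mol is available, so C2H6 is limiting.
n(O2) consumed = (7/2) × 15.59 = 54.56 mol; remaining = 119.5 − 54.56 = 64.94 mol
V(O2) = nRT/P = 64.94 × 62.36 × 706.15 / 420 = 6809 L

6810 L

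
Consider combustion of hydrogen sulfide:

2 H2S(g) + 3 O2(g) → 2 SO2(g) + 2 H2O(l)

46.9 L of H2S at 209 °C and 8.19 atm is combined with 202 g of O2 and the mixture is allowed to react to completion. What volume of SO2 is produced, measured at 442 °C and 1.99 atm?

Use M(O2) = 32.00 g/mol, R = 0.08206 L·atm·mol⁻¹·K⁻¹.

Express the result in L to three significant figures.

124 L

n(H2S) = PV/RT = (8.19 × 46.9) / (0.08206 × 482.15) = 9.708 mol
n(O2) = 202 / 32.00 = 6.312 mol
For 9.708 mol H2S, stoichiometry requires (3/2) × 9.708 = 14.56 mol O2; 6.312 mol is available, so O2 is limiting.
n(SO2) = (2/3) × 6.312 = 4.208 mol
V(SO2) = nRT/P = 4.208 × 0.08206 × 715.15 / 1.99 = 124.1 L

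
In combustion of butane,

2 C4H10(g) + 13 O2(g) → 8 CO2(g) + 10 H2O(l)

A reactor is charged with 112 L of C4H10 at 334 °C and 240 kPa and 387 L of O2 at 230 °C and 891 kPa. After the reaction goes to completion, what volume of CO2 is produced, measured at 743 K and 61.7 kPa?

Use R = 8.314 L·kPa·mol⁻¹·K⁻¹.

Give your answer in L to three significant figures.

n(C4H10) = PV/RT = (240 × 112) / (8.314 × 607.15) = 5.325 mol
n(O2) = PV/RT = (891 × 387) / (8.314 × 503.15) = 82.43 mol
For 5.325 mol C4H10, stoichiometry requires (13/2) × 5.325 = 34.61 mol O2; 82.43 mol is available, so C4H10 is limiting.
n(CO2) = (8/2) × 5.325 = 21.30 mol
V(CO2) = nRT/P = 21.30 × 8.314 × 743 / 61.7 = 2133 L

2130 L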